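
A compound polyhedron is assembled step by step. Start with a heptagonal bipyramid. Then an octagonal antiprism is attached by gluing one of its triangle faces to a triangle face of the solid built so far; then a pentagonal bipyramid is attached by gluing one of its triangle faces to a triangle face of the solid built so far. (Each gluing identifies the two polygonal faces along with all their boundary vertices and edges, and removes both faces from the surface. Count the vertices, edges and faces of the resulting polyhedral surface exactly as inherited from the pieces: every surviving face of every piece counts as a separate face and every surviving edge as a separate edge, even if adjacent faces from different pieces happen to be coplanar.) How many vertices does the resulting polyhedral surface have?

26

A heptagonal bipyramid: V=9, E=21, F=14.
Attach an octagonal antiprism (V=16, E=32, F=18) along a 3-gon: merge 3 vertices and 3 edges, delete both glued faces → V=22, E=50, F=30.
Attach a pentagonal bipyramid (V=7, E=15, F=10) along a 3-gon: merge 3 vertices and 3 edges, delete both glued faces → V=26, E=62, F=38.
Check: V − E + F = 26 − 62 + 38 = 2.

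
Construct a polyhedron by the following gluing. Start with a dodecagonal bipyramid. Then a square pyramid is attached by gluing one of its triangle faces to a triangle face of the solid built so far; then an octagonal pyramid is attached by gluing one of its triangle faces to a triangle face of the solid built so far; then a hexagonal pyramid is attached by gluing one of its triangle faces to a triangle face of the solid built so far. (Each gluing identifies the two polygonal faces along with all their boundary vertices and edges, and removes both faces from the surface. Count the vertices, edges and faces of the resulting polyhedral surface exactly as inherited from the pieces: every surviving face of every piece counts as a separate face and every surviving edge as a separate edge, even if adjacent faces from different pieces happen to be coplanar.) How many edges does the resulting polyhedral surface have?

63

A dodecagonal bipyramid: V=14, E=36, F=24.
Attach a square pyramid (V=5, E=8, F=5) along a 3-gon: merge 3 vertices and 3 edges, delete both glued faces → V=16, E=41, F=27.
Attach an octagonal pyramid (V=9, E=16, F=9) along a 3-gon: merge 3 vertices and 3 edges, delete both glued faces → V=22, E=54, F=34.
Attach a hexagonal pyramid (V=7, E=12, F=7) along a 3-gon: merge 3 vertices and 3 edges, delete both glued faces → V=26, E=63, F=39.
Check: V − E + F = 26 − 63 + 39 = 2.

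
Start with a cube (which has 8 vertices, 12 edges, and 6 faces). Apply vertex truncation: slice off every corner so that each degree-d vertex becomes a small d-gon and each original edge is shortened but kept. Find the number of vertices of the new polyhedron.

24

Truncation replaces each original edge-end by a new vertex, so V′ = 2E = 24.
Each original edge survives, and each old vertex of degree d contributes d new edges; summing degrees gives Σd = 2E, so E′ = E + 2E = 3E = 36.
Each original face survives and each original vertex becomes one new face: F′ = F + V = 14.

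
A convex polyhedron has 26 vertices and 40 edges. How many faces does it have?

16

Here V − E + F = 2.
F = 2 − V + E = 2 − 26 + 40 = 16.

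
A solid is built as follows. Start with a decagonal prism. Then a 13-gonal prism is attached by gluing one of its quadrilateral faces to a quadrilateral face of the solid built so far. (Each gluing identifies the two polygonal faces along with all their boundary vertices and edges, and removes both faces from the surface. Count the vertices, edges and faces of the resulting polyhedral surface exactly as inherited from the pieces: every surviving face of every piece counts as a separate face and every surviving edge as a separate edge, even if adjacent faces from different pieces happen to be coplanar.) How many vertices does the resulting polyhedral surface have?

A decagonal prism: V=20, E=30, F=12.
Attach a 13-gonal prism (V=26, E=39, F=15) along a 4-gon: merge 4 vertices and 4 edges, delete both glued faces → V=42, E=65, F=25.
Check: V − E + F = 42 − 65 + 25 = 2.

42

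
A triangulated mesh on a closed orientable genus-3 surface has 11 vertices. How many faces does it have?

χ = 2 − 2·3 = -4, and every face is a triangle so 3F = 2E.
V − E + F = -4 with E = 3F/2 gives 11 − (3/2 − 1)·F = -4, so F = 30 and E = 45.

30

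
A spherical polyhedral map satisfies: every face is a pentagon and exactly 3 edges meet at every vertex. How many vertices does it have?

20

Each face has 5 edges and each edge borders two faces, so 2E = 5F.
Each vertex has degree 3, so 3V = 2E and hence V = 5F/3.
Euler: V − E + F = 2 ⇒ (5F/3) − (5F/2) + F = 2.
Multiply by 6: (10 − 15 + 6)F = 12, i.e. 1F = 12.
So F = 12, E = 5·12/2 = 30, V = 5·12/3 = 20.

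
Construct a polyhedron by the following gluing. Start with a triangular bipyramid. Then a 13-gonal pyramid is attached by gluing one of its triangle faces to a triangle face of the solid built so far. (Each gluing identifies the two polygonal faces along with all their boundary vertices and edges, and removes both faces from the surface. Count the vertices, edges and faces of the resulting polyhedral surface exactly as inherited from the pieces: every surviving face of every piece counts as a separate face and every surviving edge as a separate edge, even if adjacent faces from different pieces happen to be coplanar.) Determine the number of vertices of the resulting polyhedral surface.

A triangular bipyramid: V=5, E=9, F=6.
Attach a 13-gonal pyramid (V=14, E=26, F=14) along a 3-gon: merge 3 vertices and 3 edges, delete both glued faces → V=16, E=32, F=18.
Check: V − E + F = 16 − 32 + 18 = 2.

16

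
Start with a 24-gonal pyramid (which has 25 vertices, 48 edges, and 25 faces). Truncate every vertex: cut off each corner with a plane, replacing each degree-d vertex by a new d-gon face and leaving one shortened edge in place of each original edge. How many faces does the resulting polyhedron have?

50

Truncation replaces each original edge-end by a new vertex, so V′ = 2E = 96.
Each original edge survives, and each old vertex of degree d contributes d new edges; summing degrees gives Σd = 2E, so E′ = E + 2E = 3E = 144.
Each original face survives and each original vertex becomes one new face: F′ = F + V = 50.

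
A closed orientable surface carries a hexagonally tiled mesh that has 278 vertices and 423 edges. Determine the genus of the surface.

Every face is a hexagon and each edge borders two faces, so 6F = 2·423, giving F = 141.
χ = V − E + F = 278 − 423 + 141 = -4.
For a closed orientable surface χ = 2 − 2g, so g = (2 − (-4))/2 = 3.

3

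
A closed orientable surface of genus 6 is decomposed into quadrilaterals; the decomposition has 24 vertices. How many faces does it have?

χ = 2 − 2·6 = -10, and every face is a square so 4F = 2E.
V − E + F = -10 with E = 4F/2 gives 24 − (4/2 − 1)·F = -10, so F = 34 and E = 68.

34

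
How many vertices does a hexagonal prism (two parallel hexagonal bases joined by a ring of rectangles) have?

A prism on an n-gon has two n-gon bases and n rectangular sides: V = 2·6 = 12, E = 3·6 = 18, F = 6 + 2 = 8.

12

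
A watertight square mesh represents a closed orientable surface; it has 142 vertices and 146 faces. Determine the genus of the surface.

3

Every face is a square, so 2E = 4·146 = 584, giving E = 292.
χ = V − E + F = 142 − 292 + 146 = -4.
For a closed orientable surface χ = 2 − 2g, so g = (2 − (-4))/2 = 3.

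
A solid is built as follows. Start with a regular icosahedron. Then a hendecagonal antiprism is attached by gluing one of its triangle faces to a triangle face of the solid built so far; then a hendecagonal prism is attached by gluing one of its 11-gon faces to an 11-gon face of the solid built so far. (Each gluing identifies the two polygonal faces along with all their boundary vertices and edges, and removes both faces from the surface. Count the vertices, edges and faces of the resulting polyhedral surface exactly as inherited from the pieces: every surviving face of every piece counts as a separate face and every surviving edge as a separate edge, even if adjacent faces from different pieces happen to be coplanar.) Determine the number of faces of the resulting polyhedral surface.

A regular icosahedron: V=12, E=30, F=20.
Attach a hendecagonal antiprism (V=22, E=44, F=24) along a 3-gon: merge 3 vertices and 3 edges, delete both glued faces → V=31, E=71, F=42.
Attach a hendecagonal prism (V=22, E=33, F=13) along an 11-gon: merge 11 vertices and 11 edges, delete both glued faces → V=42, E=93, F=53.
Check: V − E + F = 42 − 93 + 53 = 2.

53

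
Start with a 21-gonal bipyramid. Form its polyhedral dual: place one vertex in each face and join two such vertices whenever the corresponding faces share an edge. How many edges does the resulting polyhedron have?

The base solid has V = 23, E = 63, F = 42.
The dual swaps V and F and preserves E: V′ = F = 42, E′ = E = 63, F′ = V = 23.

63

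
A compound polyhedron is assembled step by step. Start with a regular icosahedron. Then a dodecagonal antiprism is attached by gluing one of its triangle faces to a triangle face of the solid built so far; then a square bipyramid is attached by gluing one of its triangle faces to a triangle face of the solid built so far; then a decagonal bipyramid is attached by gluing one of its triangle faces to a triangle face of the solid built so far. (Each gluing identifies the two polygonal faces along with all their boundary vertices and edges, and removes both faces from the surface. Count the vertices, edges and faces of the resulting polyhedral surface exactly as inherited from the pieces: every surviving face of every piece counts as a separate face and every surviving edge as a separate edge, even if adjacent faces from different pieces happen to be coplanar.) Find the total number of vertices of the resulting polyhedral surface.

A regular icosahedron: V=12, E=30, F=20.
Attach a dodecagonal antiprism (V=24, E=48, F=26) along a 3-gon: merge 3 vertices and 3 edges, delete both glued faces → V=33, E=75, F=44.
Attach a square bipyramid (V=6, E=12, F=8) along a 3-gon: merge 3 vertices and 3 edges, delete both glued faces → V=36, E=84, F=50.
Attach a decagonal bipyramid (V=12, E=30, F=20) along a 3-gon: merge 3 vertices and 3 edges, delete both glued faces → V=45, E=111, F=68.
Check: V − E + F = 45 − 111 + 68 = 2.

45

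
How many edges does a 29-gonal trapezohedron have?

The n-trapezohedron (dual of the n-antiprism) has V = 2·29 + 2 = 60, E = 4·29 = 116, F = 2·29 = 58.

116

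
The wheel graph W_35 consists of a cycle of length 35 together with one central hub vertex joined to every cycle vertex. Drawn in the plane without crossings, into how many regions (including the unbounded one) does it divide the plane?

W_35 has V = 35 + 1 = 36 vertices and E = 2·35 = 70 edges.
By Euler's formula F = 2 − V + E = 2 − 36 + 70 = 36.

36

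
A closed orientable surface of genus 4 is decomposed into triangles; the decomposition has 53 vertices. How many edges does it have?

177

χ = 2 − 2·4 = -6, and every face is a triangle so 3F = 2E.
V − E + F = -6 with E = 3F/2 gives 53 − (3/2 − 1)·F = -6, so F = 118 and E = 177.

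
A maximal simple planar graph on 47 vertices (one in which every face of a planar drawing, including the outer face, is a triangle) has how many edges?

135

In a plane triangulation 3F = 2E and V − E + F = 2, so E = 3V − 6 = 3·47 − 6 = 135.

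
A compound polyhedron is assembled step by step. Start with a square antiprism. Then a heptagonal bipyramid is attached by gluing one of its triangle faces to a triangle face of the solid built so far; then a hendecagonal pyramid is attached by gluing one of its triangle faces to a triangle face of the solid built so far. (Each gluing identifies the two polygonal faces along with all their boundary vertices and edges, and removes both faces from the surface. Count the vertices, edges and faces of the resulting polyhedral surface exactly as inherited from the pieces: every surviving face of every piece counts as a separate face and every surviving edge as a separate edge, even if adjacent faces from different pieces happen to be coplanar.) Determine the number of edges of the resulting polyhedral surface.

53

A square antiprism: V=8, E=16, F=10.
Attach a heptagonal bipyramid (V=9, E=21, F=14) along a 3-gon: merge 3 vertices and 3 edges, delete both glued faces → V=14, E=34, F=22.
Attach a hendecagonal pyramid (V=12, E=22, F=12) along a 3-gon: merge 3 vertices and 3 edges, delete both glued faces → V=23, E=53, F=32.
Check: V − E + F = 23 − 53 + 32 = 2.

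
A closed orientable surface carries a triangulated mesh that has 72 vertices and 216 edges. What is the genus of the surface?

1

Every face is a triangle and each edge borders two faces, so 3F = 2·216, giving F = 144.
χ = V − E + F = 72 − 216 + 144 = 0.
For a closed orientable surface χ = 2 − 2g, so g = (2 − (0))/2 = 1.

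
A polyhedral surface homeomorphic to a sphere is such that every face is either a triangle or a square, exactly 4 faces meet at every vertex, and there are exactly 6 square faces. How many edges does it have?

24

Let x be the number of triangles; then F = 6 + x.
Edge–face incidences: 2E = 4·6 + 3·x = 24 + 3x.
Every vertex has degree 4, so 4V = 2E.
Euler: V − E + F = 2 ⇒ (2E)/4 − E + (6 + x) = 2.
Multiply by 8: 2·(2E) − 4·(2E) + 8·(6 + x) = 16, i.e. 48 + 8x − 2·(24 + 3x) = 16.
Collecting terms: 2x = 16, so x = 8.
Then 2E = 24 + 3·8 = 48, so E = 24, V = 2E/4 = 12, F = 6 + 8 = 14.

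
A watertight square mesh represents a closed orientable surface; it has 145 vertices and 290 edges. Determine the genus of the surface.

1

Every face is a square and each edge borders two faces, so 4F = 2·290, giving F = 145.
χ = V − E + F = 145 − 290 + 145 = 0.
For a closed orientable surface χ = 2 − 2g, so g = (2 − (0))/2 = 1.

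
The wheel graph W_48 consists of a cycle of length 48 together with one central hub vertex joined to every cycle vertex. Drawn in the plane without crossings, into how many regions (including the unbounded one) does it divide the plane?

W_48 has V = 48 + 1 = 49 vertices and E = 2·48 = 96 edges.
By Euler's formula F = 2 − V + E = 2 − 49 + 96 = 49.

49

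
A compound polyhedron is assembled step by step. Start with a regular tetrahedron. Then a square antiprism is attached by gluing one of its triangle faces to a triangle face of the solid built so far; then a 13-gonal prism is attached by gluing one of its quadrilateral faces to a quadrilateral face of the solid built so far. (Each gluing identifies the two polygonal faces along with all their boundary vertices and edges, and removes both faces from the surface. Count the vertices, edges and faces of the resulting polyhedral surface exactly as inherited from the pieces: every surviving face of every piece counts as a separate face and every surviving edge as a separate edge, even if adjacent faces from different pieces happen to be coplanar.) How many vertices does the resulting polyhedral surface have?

31

A regular tetrahedron: V=4, E=6, F=4.
Attach a square antiprism (V=8, E=16, F=10) along a 3-gon: merge 3 vertices and 3 edges, delete both glued faces → V=9, E=19, F=12.
Attach a 13-gonal prism (V=26, E=39, F=15) along a 4-gon: merge 4 vertices and 4 edges, delete both glued faces → V=31, E=54, F=25.
Check: V − E + F = 31 − 54 + 25 = 2.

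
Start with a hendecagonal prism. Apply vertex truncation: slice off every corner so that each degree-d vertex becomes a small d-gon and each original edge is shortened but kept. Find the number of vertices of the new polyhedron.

The base solid has V = 22, E = 33, F = 13.
Truncation replaces each original edge-end by a new vertex, so V′ = 2E = 66.
Each original edge survives, and each old vertex of degree d contributes d new edges; summing degrees gives Σd = 2E, so E′ = E + 2E = 3E = 99.
Each original face survives and each original vertex becomes one new face: F′ = F + V = 35.

66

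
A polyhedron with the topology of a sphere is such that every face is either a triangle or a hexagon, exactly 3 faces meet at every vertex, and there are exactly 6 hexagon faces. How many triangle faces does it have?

4

Let x be the number of triangles; then F = 6 + x.
Edge–face incidences: 2E = 6·6 + 3·x = 36 + 3x.
Every vertex has degree 3, so 3V = 2E.
Euler: V − E + F = 2 ⇒ (2E)/3 − E + (6 + x) = 2.
Multiply by 6: 2·(2E) − 3·(2E) + 6·(6 + x) = 12, i.e. 36 + 6x − (36 + 3x) = 12.
Collecting terms: 3x = 12, so x = 4.
Then 2E = 36 + 3·4 = 48, so E = 24, V = 2E/3 = 16, F = 6 + 4 = 10.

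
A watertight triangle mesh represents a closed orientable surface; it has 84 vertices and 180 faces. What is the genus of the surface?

4

Every face is a triangle, so 2E = 3·180 = 540, giving E = 270.
χ = V − E + F = 84 − 270 + 180 = -6.
For a closed orientable surface χ = 2 − 2g, so g = (2 − (-6))/2 = 4.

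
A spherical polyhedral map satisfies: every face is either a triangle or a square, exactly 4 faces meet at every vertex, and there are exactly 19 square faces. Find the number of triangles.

Let x be the number of triangles; then F = 19 + x.
Edge–face incidences: 2E = 4·19 + 3·x = 76 + 3x.
Every vertex has degree 4, so 4V = 2E.
Euler: V − E + F = 2 ⇒ (2E)/4 − E + (19 + x) = 2.
Multiply by 8: 2·(2E) − 4·(2E) + 8·(19 + x) = 16, i.e. 152 + 8x − 2·(76 + 3x) = 16.
Collecting terms: 2x = 16, so x = 8.
Then 2E = 76 + 3·8 = 100, so E = 50, V = 2E/4 = 25, F = 19 + 8 = 27.

8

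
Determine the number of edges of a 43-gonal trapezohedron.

The n-trapezohedron (dual of the n-antiprism) has V = 2·43 + 2 = 88, E = 4·43 = 172, F = 2·43 = 86.

172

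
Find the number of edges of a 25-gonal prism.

A prism on an n-gon has two n-gon bases and n rectangular sides: V = 2·25 = 50, E = 3·25 = 75, F = 25 + 2 = 27.

75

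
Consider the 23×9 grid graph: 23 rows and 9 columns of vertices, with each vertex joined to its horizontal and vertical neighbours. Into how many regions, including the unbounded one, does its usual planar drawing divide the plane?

The grid has V = 23·9 = 207 vertices and E = 23·8 + 9·22 = 382 edges.
F = 2 − V + E = 2 − 207 + 382 = 177.

177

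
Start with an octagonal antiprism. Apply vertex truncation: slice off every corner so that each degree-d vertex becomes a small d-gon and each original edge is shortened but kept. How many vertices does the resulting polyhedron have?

64

The base solid has V = 16, E = 32, F = 18.
Truncation replaces each original edge-end by a new vertex, so V′ = 2E = 64.
Each original edge survives, and each old vertex of degree d contributes d new edges; summing degrees gives Σd = 2E, so E′ = E + 2E = 3E = 96.
Each original face survives and each original vertex becomes one new face: F′ = F + V = 34.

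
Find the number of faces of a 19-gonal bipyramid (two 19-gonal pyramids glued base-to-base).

38

A bipyramid over an n-gon has 2n triangular faces and n + 2 vertices: V = 19 + 2 = 21, E = 3·19 = 57, F = 2·19 = 38.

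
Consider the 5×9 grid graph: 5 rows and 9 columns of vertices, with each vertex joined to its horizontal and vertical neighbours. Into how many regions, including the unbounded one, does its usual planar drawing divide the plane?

The grid has V = 5·9 = 45 vertices and E = 5·8 + 9·4 = 76 edges.
F = 2 − V + E = 2 − 45 + 76 = 33.

33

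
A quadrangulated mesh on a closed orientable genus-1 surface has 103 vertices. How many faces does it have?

χ = 2 − 2·1 = 0, and every face is a square so 4F = 2E.
V − E + F = 0 with E = 4F/2 gives 103 − (4/2 − 1)·F = 0, so F = 103 and E = 206.

103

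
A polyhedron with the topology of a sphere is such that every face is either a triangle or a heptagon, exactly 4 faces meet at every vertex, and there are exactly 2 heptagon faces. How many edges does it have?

Let x be the number of triangles; then F = 2 + x.
Edge–face incidences: 2E = 7·2 + 3·x = 14 + 3x.
Every vertex has degree 4, so 4V = 2E.
Euler: V − E + F = 2 ⇒ (2E)/4 − E + (2 + x) = 2.
Multiply by 8: 2·(2E) − 4·(2E) + 8·(2 + x) = 16, i.e. 16 + 8x − 2·(14 + 3x) = 16.
Collecting terms: 2x − 12 = 16, so 2x = 28, so x = 14.
Then 2E = 14 + 3·14 = 56, so E = 28, V = 2E/4 = 14, F = 2 + 14 = 16.

28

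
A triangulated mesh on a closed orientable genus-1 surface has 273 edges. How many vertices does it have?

χ = 2 − 2·1 = 0, and every face is a triangle so 3F = 2E.
F = 2E/3 = 182. Then V = 0 + E − F = 0 + 273 − 182 = 91.

91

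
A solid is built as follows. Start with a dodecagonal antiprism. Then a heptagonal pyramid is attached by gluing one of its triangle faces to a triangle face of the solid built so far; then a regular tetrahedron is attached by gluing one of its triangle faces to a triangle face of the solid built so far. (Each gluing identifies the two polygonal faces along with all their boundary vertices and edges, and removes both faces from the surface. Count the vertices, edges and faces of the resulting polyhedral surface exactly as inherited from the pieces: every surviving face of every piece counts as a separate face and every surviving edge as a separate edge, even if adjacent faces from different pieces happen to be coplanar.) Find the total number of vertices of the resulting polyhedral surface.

A dodecagonal antiprism: V=24, E=48, F=26.
Attach a heptagonal pyramid (V=8, E=14, F=8) along a 3-gon: merge 3 vertices and 3 edges, delete both glued faces → V=29, E=59, F=32.
Attach a regular tetrahedron (V=4, E=6, F=4) along a 3-gon: merge 3 vertices and 3 edges, delete both glued faces → V=30, E=62, F=34.
Check: V − E + F = 30 − 62 + 34 = 2.

30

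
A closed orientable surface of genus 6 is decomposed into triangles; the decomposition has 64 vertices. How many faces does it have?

148

χ = 2 − 2·6 = -10, and every face is a triangle so 3F = 2E.
V − E + F = -10 with E = 3F/2 gives 64 − (3/2 − 1)·F = -10, so F = 148 and E = 222.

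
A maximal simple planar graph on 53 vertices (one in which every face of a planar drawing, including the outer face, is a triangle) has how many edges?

In a plane triangulation 3F = 2E and V − E + F = 2, so E = 3V − 6 = 3·53 − 6 = 153.

153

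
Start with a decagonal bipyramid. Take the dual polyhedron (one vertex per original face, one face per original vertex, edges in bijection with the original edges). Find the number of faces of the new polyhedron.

The base solid has V = 12, E = 30, F = 20.
The dual swaps V and F and preserves E: V′ = F = 20, E′ = E = 30, F′ = V = 12.

12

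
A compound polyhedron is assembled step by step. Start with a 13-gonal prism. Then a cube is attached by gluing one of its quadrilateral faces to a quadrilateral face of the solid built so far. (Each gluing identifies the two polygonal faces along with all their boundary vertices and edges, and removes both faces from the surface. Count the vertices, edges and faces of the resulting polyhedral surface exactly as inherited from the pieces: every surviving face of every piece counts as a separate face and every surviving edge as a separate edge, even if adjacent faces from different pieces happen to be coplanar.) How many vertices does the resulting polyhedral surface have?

A 13-gonal prism: V=26, E=39, F=15.
Attach a cube (V=8, E=12, F=6) along a 4-gon: merge 4 vertices and 4 edges, delete both glued faces → V=30, E=47, F=19.
Check: V − E + F = 30 − 47 + 19 = 2.

30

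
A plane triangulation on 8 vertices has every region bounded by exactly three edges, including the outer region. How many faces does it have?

12

In a plane triangulation 3F = 2E and V − E + F = 2, so F = 2V − 4 = 2·8 − 4 = 12.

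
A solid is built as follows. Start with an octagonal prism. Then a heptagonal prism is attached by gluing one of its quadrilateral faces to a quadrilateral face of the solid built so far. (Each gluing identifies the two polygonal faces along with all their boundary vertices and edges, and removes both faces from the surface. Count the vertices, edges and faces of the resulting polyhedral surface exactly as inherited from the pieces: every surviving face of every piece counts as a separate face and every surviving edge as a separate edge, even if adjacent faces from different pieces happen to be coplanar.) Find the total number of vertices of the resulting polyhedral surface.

26

An octagonal prism: V=16, E=24, F=10.
Attach a heptagonal prism (V=14, E=21, F=9) along a 4-gon: merge 4 vertices and 4 edges, delete both glued faces → V=26, E=41, F=17.
Check: V − E + F = 26 − 41 + 17 = 2.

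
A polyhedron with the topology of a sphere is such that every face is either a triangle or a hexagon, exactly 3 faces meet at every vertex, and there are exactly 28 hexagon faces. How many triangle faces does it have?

4

Let x be the number of triangles; then F = 28 + x.
Edge–face incidences: 2E = 6·28 + 3·x = 168 + 3x.
Every vertex has degree 3, so 3V = 2E.
Euler: V − E + F = 2 ⇒ (2E)/3 − E + (28 + x) = 2.
Multiply by 6: 2·(2E) − 3·(2E) + 6·(28 + x) = 12, i.e. 168 + 6x − (168 + 3x) = 12.
Collecting terms: 3x = 12, so x = 4.
Then 2E = 168 + 3·4 = 180, so E = 90, V = 2E/3 = 60, F = 28 + 4 = 32.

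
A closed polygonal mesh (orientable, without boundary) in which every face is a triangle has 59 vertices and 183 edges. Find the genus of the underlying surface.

Every face is a triangle and each edge borders two faces, so 3F = 2·183, giving F = 122.
χ = V − E + F = 59 − 183 + 122 = -2.
For a closed orientable surface χ = 2 − 2g, so g = (2 − (-2))/2 = 2.

2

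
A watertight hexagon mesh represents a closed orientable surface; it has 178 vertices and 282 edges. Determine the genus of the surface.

6

Every face is a hexagon and each edge borders two faces, so 6F = 2·282, giving F = 94.
χ = V − E + F = 178 − 282 + 94 = -10.
For a closed orientable surface χ = 2 − 2g, so g = (2 − (-10))/2 = 6.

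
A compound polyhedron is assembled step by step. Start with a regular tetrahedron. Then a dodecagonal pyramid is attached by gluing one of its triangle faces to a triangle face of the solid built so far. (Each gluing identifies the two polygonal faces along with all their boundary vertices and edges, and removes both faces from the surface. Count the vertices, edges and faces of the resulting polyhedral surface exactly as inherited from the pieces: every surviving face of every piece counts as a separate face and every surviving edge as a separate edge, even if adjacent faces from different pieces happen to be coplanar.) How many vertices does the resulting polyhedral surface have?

14

A regular tetrahedron: V=4, E=6, F=4.
Attach a dodecagonal pyramid (V=13, E=24, F=13) along a 3-gon: merge 3 vertices and 3 edges, delete both glued faces → V=14, E=27, F=15.
Check: V − E + F = 14 − 27 + 15 = 2.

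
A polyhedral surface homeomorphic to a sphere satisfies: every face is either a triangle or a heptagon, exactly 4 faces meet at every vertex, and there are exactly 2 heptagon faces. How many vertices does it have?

Let x be the number of triangles; then F = 2 + x.
Edge–face incidences: 2E = 7·2 + 3·x = 14 + 3x.
Every vertex has degree 4, so 4V = 2E.
Euler: V − E + F = 2 ⇒ (2E)/4 − E + (2 + x) = 2.
Multiply by 8: 2·(2E) − 4·(2E) + 8·(2 + x) = 16, i.e. 16 + 8x − 2·(14 + 3x) = 16.
Collecting terms: 2x − 12 = 16, so 2x = 28, so x = 14.
Then 2E = 14 + 3·14 = 56, so E = 28, V = 2E/4 = 14, F = 2 + 14 = 16.

14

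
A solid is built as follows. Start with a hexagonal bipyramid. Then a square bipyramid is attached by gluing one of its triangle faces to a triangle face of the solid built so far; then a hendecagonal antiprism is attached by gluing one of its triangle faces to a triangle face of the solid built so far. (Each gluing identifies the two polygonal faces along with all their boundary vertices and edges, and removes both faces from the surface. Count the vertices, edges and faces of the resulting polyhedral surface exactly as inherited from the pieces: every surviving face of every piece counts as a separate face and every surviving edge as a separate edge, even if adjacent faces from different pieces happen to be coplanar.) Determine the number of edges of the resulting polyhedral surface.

A hexagonal bipyramid: V=8, E=18, F=12.
Attach a square bipyramid (V=6, E=12, F=8) along a 3-gon: merge 3 vertices and 3 edges, delete both glued faces → V=11, E=27, F=18.
Attach a hendecagonal antiprism (V=22, E=44, F=24) along a 3-gon: merge 3 vertices and 3 edges, delete both glued faces → V=30, E=68, F=40.
Check: V − E + F = 30 − 68 + 40 = 2.

68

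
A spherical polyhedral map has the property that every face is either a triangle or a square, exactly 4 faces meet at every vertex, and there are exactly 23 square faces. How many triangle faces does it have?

Let x be the number of triangles; then F = 23 + x.
Edge–face incidences: 2E = 4·23 + 3·x = 92 + 3x.
Every vertex has degree 4, so 4V = 2E.
Euler: V − E + F = 2 ⇒ (2E)/4 − E + (23 + x) = 2.
Multiply by 8: 2·(2E) − 4·(2E) + 8·(23 + x) = 16, i.e. 184 + 8x − 2·(92 + 3x) = 16.
Collecting terms: 2x = 16, so x = 8.
Then 2E = 92 + 3·8 = 116, so E = 58, V = 2E/4 = 29, F = 23 + 8 = 31.

8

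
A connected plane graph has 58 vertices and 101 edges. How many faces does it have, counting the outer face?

Euler's formula for a connected plane graph: V − E + F = 2, so F = 2 − 58 + 101 = 45.

45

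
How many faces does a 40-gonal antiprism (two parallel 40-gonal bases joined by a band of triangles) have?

An antiprism on an n-gon has two n-gon caps and 2n triangles: V = 2·40 = 80, E = 4·40 = 160, F = 2·40 + 2 = 82.
Check: V − E + F = 80 − 160 + 82 = 2.

82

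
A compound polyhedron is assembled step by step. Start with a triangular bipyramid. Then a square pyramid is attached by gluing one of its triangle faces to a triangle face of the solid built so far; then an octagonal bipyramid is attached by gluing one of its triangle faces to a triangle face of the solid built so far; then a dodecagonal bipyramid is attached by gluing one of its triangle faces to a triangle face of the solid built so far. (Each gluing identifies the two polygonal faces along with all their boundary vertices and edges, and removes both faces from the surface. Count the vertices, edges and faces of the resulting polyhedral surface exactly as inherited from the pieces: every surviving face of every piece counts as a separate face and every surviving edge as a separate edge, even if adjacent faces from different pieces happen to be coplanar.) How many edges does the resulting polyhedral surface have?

A triangular bipyramid: V=5, E=9, F=6.
Attach a square pyramid (V=5, E=8, F=5) along a 3-gon: merge 3 vertices and 3 edges, delete both glued faces → V=7, E=14, F=9.
Attach an octagonal bipyramid (V=10, E=24, F=16) along a 3-gon: merge 3 vertices and 3 edges, delete both glued faces → V=14, E=35, F=23.
Attach a dodecagonal bipyramid (V=14, E=36, F=24) along a 3-gon: merge 3 vertices and 3 edges, delete both glued faces → V=25, E=68, F=45.
Check: V − E + F = 25 − 68 + 45 = 2.

68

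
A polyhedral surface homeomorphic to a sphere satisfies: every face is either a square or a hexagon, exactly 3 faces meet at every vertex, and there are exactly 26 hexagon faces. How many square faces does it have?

Let x be the number of squares; then F = 26 + x.
Edge–face incidences: 2E = 6·26 + 4·x = 156 + 4x.
Every vertex has degree 3, so 3V = 2E.
Euler: V − E + F = 2 ⇒ (2E)/3 − E + (26 + x) = 2.
Multiply by 6: 2·(2E) − 3·(2E) + 6·(26 + x) = 12, i.e. 156 + 6x − (156 + 4x) = 12.
Collecting terms: 2x = 12, so x = 6.
Then 2E = 156 + 4·6 = 180, so E = 90, V = 2E/3 = 60, F = 26 + 6 = 32.

6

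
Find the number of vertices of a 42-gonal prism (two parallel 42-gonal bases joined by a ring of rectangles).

84

A prism on an n-gon has two n-gon bases and n rectangular sides: V = 2·42 = 84, E = 3·42 = 126, F = 42 + 2 = 44.
Check: V − E + F = 84 − 126 + 44 = 2.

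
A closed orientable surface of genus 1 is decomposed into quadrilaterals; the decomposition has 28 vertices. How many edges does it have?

χ = 2 − 2·1 = 0, and every face is a square so 4F = 2E.
V − E + F = 0 with E = 4F/2 gives 28 − (4/2 − 1)·F = 0, so F = 28 and E = 56.

56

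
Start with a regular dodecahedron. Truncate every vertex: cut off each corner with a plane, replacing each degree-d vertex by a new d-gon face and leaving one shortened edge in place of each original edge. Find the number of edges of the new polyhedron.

90

The base solid has V = 20, E = 30, F = 12.
Truncation replaces each original edge-end by a new vertex, so V′ = 2E = 60.
Each original edge survives, and each old vertex of degree d contributes d new edges; summing degrees gives Σd = 2E, so E′ = E + 2E = 3E = 90.
Each original face survives and each original vertex becomes one new face: F′ = F + V = 32.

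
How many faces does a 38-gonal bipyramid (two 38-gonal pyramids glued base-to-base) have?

A bipyramid over an n-gon has 2n triangular faces and n + 2 vertices: V = 38 + 2 = 40, E = 3·38 = 114, F = 2·38 = 76.

76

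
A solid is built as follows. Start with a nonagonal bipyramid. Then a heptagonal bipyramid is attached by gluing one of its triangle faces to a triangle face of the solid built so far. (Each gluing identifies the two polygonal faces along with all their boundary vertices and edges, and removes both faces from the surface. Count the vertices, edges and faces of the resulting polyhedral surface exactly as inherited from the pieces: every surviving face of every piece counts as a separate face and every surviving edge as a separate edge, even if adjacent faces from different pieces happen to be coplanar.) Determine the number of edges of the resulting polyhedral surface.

45

A nonagonal bipyramid: V=11, E=27, F=18.
Attach a heptagonal bipyramid (V=9, E=21, F=14) along a 3-gon: merge 3 vertices and 3 edges, delete both glued faces → V=17, E=45, F=30.
Check: V − E + F = 17 − 45 + 30 = 2.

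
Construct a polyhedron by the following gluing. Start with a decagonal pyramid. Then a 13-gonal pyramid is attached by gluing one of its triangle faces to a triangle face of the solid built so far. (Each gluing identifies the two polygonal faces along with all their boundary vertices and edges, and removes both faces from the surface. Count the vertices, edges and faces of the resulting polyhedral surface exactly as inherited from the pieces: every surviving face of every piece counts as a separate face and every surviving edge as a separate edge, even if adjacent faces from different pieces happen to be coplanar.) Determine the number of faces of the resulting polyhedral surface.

23

A decagonal pyramid: V=11, E=20, F=11.
Attach a 13-gonal pyramid (V=14, E=26, F=14) along a 3-gon: merge 3 vertices and 3 edges, delete both glued faces → V=22, E=43, F=23.
Check: V − E + F = 22 − 43 + 23 = 2.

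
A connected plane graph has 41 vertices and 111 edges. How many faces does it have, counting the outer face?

72

Euler's formula for a connected plane graph: V − E + F = 2, so F = 2 − 41 + 111 = 72.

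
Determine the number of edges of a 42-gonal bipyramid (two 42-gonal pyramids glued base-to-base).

126

A bipyramid over an n-gon has 2n triangular faces and n + 2 vertices: V = 42 + 2 = 44, E = 3·42 = 126, F = 2·42 = 84.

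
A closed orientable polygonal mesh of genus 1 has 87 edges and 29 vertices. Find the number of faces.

58

For a closed orientable surface of genus 1, χ = 2 − 2·1 = 0.
F = 0 − V + E = 0 − 29 + 87 = 58.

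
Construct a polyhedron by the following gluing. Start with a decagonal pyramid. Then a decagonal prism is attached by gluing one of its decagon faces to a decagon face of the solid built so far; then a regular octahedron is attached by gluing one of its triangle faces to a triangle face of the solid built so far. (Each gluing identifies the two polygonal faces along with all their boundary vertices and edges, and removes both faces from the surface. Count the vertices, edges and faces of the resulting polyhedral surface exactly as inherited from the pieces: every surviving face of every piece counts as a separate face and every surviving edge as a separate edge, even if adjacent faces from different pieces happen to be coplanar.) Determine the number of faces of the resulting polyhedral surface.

A decagonal pyramid: V=11, E=20, F=11.
Attach a decagonal prism (V=20, E=30, F=12) along a 10-gon: merge 10 vertices and 10 edges, delete both glued faces → V=21, E=40, F=21.
Attach a regular octahedron (V=6, E=12, F=8) along a 3-gon: merge 3 vertices and 3 edges, delete both glued faces → V=24, E=49, F=27.
Check: V − E + F = 24 − 49 + 27 = 2.

27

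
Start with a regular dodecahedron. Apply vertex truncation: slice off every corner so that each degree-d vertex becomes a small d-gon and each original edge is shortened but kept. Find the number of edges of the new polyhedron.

The base solid has V = 20, E = 30, F = 12.
Truncation replaces each original edge-end by a new vertex, so V′ = 2E = 60.
Each original edge survives, and each old vertex of degree d contributes d new edges; summing degrees gives Σd = 2E, so E′ = E + 2E = 3E = 90.
Each original face survives and each original vertex becomes one new face: F′ = F + V = 32.

90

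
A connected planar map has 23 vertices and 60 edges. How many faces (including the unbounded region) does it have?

Euler's formula for a connected plane graph: V − E + F = 2, so F = 2 − 23 + 60 = 39.

39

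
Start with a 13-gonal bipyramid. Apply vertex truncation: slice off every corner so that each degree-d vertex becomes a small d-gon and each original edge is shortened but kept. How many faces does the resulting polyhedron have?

The base solid has V = 15, E = 39, F = 26.
Truncation replaces each original edge-end by a new vertex, so V′ = 2E = 78.
Each original edge survives, and each old vertex of degree d contributes d new edges; summing degrees gives Σd = 2E, so E′ = E + 2E = 3E = 117.
Each original face survives and each original vertex becomes one new face: F′ = F + V = 41.

41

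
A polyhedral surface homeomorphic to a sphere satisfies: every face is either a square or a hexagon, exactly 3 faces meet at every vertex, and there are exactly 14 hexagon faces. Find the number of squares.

6

Let x be the number of squares; then F = 14 + x.
Edge–face incidences: 2E = 6·14 + 4·x = 84 + 4x.
Every vertex has degree 3, so 3V = 2E.
Euler: V − E + F = 2 ⇒ (2E)/3 − E + (14 + x) = 2.
Multiply by 6: 2·(2E) − 3·(2E) + 6·(14 + x) = 12, i.e. 84 + 6x − (84 + 4x) = 12.
Collecting terms: 2x = 12, so x = 6.
Then 2E = 84 + 4·6 = 108, so E = 54, V = 2E/3 = 36, F = 14 + 6 = 20.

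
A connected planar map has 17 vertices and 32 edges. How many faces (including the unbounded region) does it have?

Euler's formula for a connected plane graph: V − E + F = 2, so F = 2 − 17 + 32 = 17.

17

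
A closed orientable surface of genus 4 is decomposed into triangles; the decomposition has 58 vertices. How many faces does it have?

χ = 2 − 2·4 = -6, and every face is a triangle so 3F = 2E.
V − E + F = -6 with E = 3F/2 gives 58 − (3/2 − 1)·F = -6, so F = 128 and E = 192.

128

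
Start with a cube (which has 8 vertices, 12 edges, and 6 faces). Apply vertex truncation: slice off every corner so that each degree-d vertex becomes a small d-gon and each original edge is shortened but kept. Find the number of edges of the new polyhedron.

36

Truncation replaces each original edge-end by a new vertex, so V′ = 2E = 24.
Each original edge survives, and each old vertex of degree d contributes d new edges; summing degrees gives Σd = 2E, so E′ = E + 2E = 3E = 36.
Each original face survives and each original vertex becomes one new face: F′ = F + V = 14.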